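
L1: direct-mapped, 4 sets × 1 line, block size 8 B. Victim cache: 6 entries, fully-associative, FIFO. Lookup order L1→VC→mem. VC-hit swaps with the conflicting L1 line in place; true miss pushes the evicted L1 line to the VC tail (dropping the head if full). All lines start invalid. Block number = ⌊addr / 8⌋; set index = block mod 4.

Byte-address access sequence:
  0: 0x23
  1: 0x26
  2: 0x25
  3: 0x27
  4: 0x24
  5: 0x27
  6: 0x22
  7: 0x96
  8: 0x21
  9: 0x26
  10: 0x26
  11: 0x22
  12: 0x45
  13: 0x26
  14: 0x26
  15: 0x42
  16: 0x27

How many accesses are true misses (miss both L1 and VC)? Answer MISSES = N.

  [0] addr=0x23 blk=4 s=0: MISS | VC []
  [1] addr=0x26 blk=4 s=0: L1-HIT | VC []
  [2] addr=0x25 blk=4 s=0: L1-HIT | VC []
  [3] addr=0x27 blk=4 s=0: L1-HIT | VC []
  [4] addr=0x24 blk=4 s=0: L1-HIT | VC []
  [5] addr=0x27 blk=4 s=0: L1-HIT | VC []
  [6] addr=0x22 blk=4 s=0: L1-HIT | VC []
  [7] addr=0x96 blk=18 s=2: MISS | VC []
  [8] addr=0x21 blk=4 s=0: L1-HIT | VC []
  [9] addr=0x26 blk=4 s=0: L1-HIT | VC []
  [10] addr=0x26 blk=4 s=0: L1-HIT | VC []
  [11] addr=0x22 blk=4 s=0: L1-HIT | VC []
  [12] addr=0x45 blk=8 s=0: MISS | VC [4]
  [13] addr=0x26 blk=4 s=0: VC-HIT | VC [8]
  [14] addr=0x26 blk=4 s=0: L1-HIT | VC [8]
  [15] addr=0x42 blk=8 s=0: VC-HIT | VC [4]
  [16] addr=0x27 blk=4 s=0: VC-HIT | VC [8]

MISSES = 3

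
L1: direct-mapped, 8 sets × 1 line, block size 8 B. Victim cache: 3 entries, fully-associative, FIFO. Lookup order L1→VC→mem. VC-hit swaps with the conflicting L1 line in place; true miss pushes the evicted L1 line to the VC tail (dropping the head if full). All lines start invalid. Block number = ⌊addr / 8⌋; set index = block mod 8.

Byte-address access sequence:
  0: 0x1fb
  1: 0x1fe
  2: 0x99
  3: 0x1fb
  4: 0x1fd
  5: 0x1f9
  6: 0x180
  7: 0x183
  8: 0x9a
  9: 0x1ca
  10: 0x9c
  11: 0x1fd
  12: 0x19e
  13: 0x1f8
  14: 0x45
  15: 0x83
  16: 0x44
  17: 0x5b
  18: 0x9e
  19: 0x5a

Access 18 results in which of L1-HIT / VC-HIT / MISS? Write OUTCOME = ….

OUTCOME = MISS

#0 0x1fb→b63/s7 MISS; vc=[]
#1 0x1fe→b63/s7 L1-HIT; vc=[]
#2 0x99→b19/s3 MISS; vc=[]
#3 0x1fb→b63/s7 L1-HIT; vc=[]
#4 0x1fd→b63/s7 L1-HIT; vc=[]
#5 0x1f9→b63/s7 L1-HIT; vc=[]
#6 0x180→b48/s0 MISS; vc=[]
#7 0x183→b48/s0 L1-HIT; vc=[]
#8 0x9a→b19/s3 L1-HIT; vc=[]
#9 0x1ca→b57/s1 MISS; vc=[]
#10 0x9c→b19/s3 L1-HIT; vc=[]
#11 0x1fd→b63/s7 L1-HIT; vc=[]
#12 0x19e→b51/s3 MISS; vc=[19]
#13 0x1f8→b63/s7 L1-HIT; vc=[19]
#14 0x45→b8/s0 MISS; vc=[19,48]
#15 0x83→b16/s0 MISS; vc=[19,48,8]
#16 0x44→b8/s0 VC-HIT; vc=[19,48,16]
#17 0x5b→b11/s3 MISS; vc=[48,16,51]
#18 0x9e→b19/s3 MISS; vc=[16,51,11]
#19 0x5a→b11/s3 VC-HIT; vc=[16,51,19]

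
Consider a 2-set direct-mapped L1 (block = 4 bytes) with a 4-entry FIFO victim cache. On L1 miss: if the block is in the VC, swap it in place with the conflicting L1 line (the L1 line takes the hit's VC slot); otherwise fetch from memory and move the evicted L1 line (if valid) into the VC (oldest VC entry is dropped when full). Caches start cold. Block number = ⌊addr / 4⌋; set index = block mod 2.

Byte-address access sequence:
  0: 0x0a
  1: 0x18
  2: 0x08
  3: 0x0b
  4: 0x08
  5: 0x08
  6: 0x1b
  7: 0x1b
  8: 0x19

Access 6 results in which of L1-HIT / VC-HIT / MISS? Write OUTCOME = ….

OUTCOME = VC-HIT

#0 0xa→b2/s0 MISS; vc=[]
#1 0x18→b6/s0 MISS; vc=[2]
#2 0x8→b2/s0 VC-HIT; vc=[6]
#3 0xb→b2/s0 L1-HIT; vc=[6]
#4 0x8→b2/s0 L1-HIT; vc=[6]
#5 0x8→b2/s0 L1-HIT; vc=[6]
#6 0x1b→b6/s0 VC-HIT; vc=[2]
#7 0x1b→b6/s0 L1-HIT; vc=[2]
#8 0x19→b6/s0 L1-HIT; vc=[2]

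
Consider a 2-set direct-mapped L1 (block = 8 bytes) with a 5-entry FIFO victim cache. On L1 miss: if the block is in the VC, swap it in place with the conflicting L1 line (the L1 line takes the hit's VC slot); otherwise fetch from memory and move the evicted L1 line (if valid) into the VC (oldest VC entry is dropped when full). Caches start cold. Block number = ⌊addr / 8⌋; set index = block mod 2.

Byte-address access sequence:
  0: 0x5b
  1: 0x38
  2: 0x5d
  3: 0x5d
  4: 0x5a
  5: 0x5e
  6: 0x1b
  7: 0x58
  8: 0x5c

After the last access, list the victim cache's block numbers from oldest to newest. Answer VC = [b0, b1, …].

VC = [7, 3]

#0 0x5b→b11/s1 MISS; vc=[]
#1 0x38→b7/s1 MISS; vc=[11]
#2 0x5d→b11/s1 VC-HIT; vc=[7]
#3 0x5d→b11/s1 L1-HIT; vc=[7]
#4 0x5a→b11/s1 L1-HIT; vc=[7]
#5 0x5e→b11/s1 L1-HIT; vc=[7]
#6 0x1b→b3/s1 MISS; vc=[7,11]
#7 0x58→b11/s1 VC-HIT; vc=[7,3]
#8 0x5c→b11/s1 L1-HIT; vc=[7,3]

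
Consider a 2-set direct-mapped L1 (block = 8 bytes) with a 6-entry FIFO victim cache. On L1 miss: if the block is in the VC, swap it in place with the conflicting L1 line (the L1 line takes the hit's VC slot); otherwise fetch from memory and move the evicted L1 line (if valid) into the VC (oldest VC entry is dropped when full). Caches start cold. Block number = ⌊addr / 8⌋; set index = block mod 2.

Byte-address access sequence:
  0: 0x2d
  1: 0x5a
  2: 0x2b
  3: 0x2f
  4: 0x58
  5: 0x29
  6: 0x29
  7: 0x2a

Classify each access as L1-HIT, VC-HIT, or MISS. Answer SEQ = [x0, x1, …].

  [0] addr=0x2d blk=5 s=1: MISS | VC []
  [1] addr=0x5a blk=11 s=1: MISS | VC [5]
  [2] addr=0x2b blk=5 s=1: VC-HIT | VC [11]
  [3] addr=0x2f blk=5 s=1: L1-HIT | VC [11]
  [4] addr=0x58 blk=11 s=1: VC-HIT | VC [5]
  [5] addr=0x29 blk=5 s=1: VC-HIT | VC [11]
  [6] addr=0x29 blk=5 s=1: L1-HIT | VC [11]
  [7] addr=0x2a blk=5 s=1: L1-HIT | VC [11]

SEQ = [MISS, MISS, VC-HIT, L1-HIT, VC-HIT, VC-HIT, L1-HIT, L1-HIT]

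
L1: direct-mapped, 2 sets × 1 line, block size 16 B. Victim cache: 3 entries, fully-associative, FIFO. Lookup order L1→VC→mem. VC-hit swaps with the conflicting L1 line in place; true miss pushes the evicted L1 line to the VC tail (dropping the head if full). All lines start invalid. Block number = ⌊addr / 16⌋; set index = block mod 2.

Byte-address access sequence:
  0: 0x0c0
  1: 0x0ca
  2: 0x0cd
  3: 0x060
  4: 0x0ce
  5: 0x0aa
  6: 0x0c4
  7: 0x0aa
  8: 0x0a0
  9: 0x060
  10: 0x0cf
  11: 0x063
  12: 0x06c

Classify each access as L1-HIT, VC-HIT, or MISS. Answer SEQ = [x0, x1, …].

#0 0xc0→b12/s0 MISS; vc=[]
#1 0xca→b12/s0 L1-HIT; vc=[]
#2 0xcd→b12/s0 L1-HIT; vc=[]
#3 0x60→b6/s0 MISS; vc=[12]
#4 0xce→b12/s0 VC-HIT; vc=[6]
#5 0xaa→b10/s0 MISS; vc=[6,12]
#6 0xc4→b12/s0 VC-HIT; vc=[6,10]
#7 0xaa→b10/s0 VC-HIT; vc=[6,12]
#8 0xa0→b10/s0 L1-HIT; vc=[6,12]
#9 0x60→b6/s0 VC-HIT; vc=[10,12]
#10 0xcf→b12/s0 VC-HIT; vc=[10,6]
#11 0x63→b6/s0 VC-HIT; vc=[10,12]
#12 0x6c→b6/s0 L1-HIT; vc=[10,12]

SEQ = [MISS, L1-HIT, L1-HIT, MISS, VC-HIT, MISS, VC-HIT, VC-HIT, L1-HIT, VC-HIT, VC-HIT, VC-HIT, L1-HIT]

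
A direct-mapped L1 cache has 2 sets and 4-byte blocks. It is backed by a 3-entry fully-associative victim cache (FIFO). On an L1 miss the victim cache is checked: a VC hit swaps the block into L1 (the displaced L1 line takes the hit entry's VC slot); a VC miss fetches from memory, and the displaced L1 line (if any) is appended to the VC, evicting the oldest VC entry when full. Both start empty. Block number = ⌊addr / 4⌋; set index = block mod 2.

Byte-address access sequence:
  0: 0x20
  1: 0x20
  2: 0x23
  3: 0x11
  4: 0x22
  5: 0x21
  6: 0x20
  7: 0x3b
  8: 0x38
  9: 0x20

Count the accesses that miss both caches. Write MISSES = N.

MISSES = 3

#0 0x20→b8/s0 MISS; vc=[]
#1 0x20→b8/s0 L1-HIT; vc=[]
#2 0x23→b8/s0 L1-HIT; vc=[]
#3 0x11→b4/s0 MISS; vc=[8]
#4 0x22→b8/s0 VC-HIT; vc=[4]
#5 0x21→b8/s0 L1-HIT; vc=[4]
#6 0x20→b8/s0 L1-HIT; vc=[4]
#7 0x3b→b14/s0 MISS; vc=[4,8]
#8 0x38→b14/s0 L1-HIT; vc=[4,8]
#9 0x20→b8/s0 VC-HIT; vc=[4,14]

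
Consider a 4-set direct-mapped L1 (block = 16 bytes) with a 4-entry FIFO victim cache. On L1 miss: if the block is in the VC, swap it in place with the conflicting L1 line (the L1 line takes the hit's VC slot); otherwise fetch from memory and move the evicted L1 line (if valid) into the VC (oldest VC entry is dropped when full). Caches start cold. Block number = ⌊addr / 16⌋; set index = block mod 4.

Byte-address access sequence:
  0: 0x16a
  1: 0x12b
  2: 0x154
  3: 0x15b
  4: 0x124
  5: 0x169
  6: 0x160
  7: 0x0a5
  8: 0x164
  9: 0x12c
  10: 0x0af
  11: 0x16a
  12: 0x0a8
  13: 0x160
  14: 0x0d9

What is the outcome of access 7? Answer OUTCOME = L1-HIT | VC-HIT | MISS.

#0 0x16a→b22/s2 MISS; vc=[]
#1 0x12b→b18/s2 MISS; vc=[22]
#2 0x154→b21/s1 MISS; vc=[22]
#3 0x15b→b21/s1 L1-HIT; vc=[22]
#4 0x124→b18/s2 L1-HIT; vc=[22]
#5 0x169→b22/s2 VC-HIT; vc=[18]
#6 0x160→b22/s2 L1-HIT; vc=[18]
#7 0xa5→b10/s2 MISS; vc=[18,22]
#8 0x164→b22/s2 VC-HIT; vc=[18,10]
#9 0x12c→b18/s2 VC-HIT; vc=[22,10]
#10 0xaf→b10/s2 VC-HIT; vc=[22,18]
#11 0x16a→b22/s2 VC-HIT; vc=[10,18]
#12 0xa8→b10/s2 VC-HIT; vc=[22,18]
#13 0x160→b22/s2 VC-HIT; vc=[10,18]
#14 0xd9→b13/s1 MISS; vc=[10,18,21]

OUTCOME = MISS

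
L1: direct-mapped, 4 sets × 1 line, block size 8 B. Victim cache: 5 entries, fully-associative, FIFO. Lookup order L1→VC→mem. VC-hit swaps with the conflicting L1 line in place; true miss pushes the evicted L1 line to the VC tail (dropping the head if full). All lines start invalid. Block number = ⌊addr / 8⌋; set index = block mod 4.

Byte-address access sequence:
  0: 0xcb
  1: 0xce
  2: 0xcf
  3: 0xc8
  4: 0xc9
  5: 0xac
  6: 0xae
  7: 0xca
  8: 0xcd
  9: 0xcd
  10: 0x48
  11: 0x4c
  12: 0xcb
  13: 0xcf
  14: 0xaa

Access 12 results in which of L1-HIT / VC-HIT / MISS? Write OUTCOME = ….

#0 0xcb→b25/s1 MISS; vc=[]
#1 0xce→b25/s1 L1-HIT; vc=[]
#2 0xcf→b25/s1 L1-HIT; vc=[]
#3 0xc8→b25/s1 L1-HIT; vc=[]
#4 0xc9→b25/s1 L1-HIT; vc=[]
#5 0xac→b21/s1 MISS; vc=[25]
#6 0xae→b21/s1 L1-HIT; vc=[25]
#7 0xca→b25/s1 VC-HIT; vc=[21]
#8 0xcd→b25/s1 L1-HIT; vc=[21]
#9 0xcd→b25/s1 L1-HIT; vc=[21]
#10 0x48→b9/s1 MISS; vc=[21,25]
#11 0x4c→b9/s1 L1-HIT; vc=[21,25]
#12 0xcb→b25/s1 VC-HIT; vc=[21,9]
#13 0xcf→b25/s1 L1-HIT; vc=[21,9]
#14 0xaa→b21/s1 VC-HIT; vc=[25,9]

OUTCOME = VC-HIT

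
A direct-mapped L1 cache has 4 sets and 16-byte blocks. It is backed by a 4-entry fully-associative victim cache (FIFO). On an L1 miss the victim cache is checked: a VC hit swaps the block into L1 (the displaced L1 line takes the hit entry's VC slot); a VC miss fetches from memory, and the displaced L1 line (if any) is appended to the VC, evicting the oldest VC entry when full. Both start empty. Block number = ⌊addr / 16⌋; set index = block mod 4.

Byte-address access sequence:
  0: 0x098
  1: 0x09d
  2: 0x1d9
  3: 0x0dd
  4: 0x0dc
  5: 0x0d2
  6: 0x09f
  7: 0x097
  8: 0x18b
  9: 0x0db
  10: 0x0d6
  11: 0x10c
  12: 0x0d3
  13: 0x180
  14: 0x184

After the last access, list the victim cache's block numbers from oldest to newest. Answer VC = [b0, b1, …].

  [0] addr=0x98 blk=9 s=1: MISS | VC []
  [1] addr=0x9d blk=9 s=1: L1-HIT | VC []
  [2] addr=0x1d9 blk=29 s=1: MISS | VC [9]
  [3] addr=0xdd blk=13 s=1: MISS | VC [9, 29]
  [4] addr=0xdc blk=13 s=1: L1-HIT | VC [9, 29]
  [5] addr=0xd2 blk=13 s=1: L1-HIT | VC [9, 29]
  [6] addr=0x9f blk=9 s=1: VC-HIT | VC [13, 29]
  [7] addr=0x97 blk=9 s=1: L1-HIT | VC [13, 29]
  [8] addr=0x18b blk=24 s=0: MISS | VC [13, 29]
  [9] addr=0xdb blk=13 s=1: VC-HIT | VC [9, 29]
  [10] addr=0xd6 blk=13 s=1: L1-HIT | VC [9, 29]
  [11] addr=0x10c blk=16 s=0: MISS | VC [9, 29, 24]
  [12] addr=0xd3 blk=13 s=1: L1-HIT | VC [9, 29, 24]
  [13] addr=0x180 blk=24 s=0: VC-HIT | VC [9, 29, 16]
  [14] addr=0x184 blk=24 s=0: L1-HIT | VC [9, 29, 16]

VC = [9, 29, 16]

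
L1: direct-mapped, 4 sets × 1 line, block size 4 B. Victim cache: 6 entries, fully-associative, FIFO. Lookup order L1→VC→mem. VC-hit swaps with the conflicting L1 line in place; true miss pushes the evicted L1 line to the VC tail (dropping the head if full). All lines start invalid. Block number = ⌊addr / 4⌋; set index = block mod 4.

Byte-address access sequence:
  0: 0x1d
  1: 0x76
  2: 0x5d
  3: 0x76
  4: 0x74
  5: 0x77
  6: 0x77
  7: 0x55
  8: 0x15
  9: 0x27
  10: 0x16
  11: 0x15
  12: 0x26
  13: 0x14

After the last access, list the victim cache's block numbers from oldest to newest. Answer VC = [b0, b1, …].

0: 0x1d (blk 7, set 3) → MISS  vc=[]
1: 0x76 (blk 29, set 1) → MISS  vc=[]
2: 0x5d (blk 23, set 3) → MISS  vc=[7]
3: 0x76 (blk 29, set 1) → L1-HIT  vc=[7]
4: 0x74 (blk 29, set 1) → L1-HIT  vc=[7]
5: 0x77 (blk 29, set 1) → L1-HIT  vc=[7]
6: 0x77 (blk 29, set 1) → L1-HIT  vc=[7]
7: 0x55 (blk 21, set 1) → MISS  vc=[7, 29]
8: 0x15 (blk 5, set 1) → MISS  vc=[7, 29, 21]
9: 0x27 (blk 9, set 1) → MISS  vc=[7, 29, 21, 5]
10: 0x16 (blk 5, set 1) → VC-HIT  vc=[7, 29, 21, 9]
11: 0x15 (blk 5, set 1) → L1-HIT  vc=[7, 29, 21, 9]
12: 0x26 (blk 9, set 1) → VC-HIT  vc=[7, 29, 21, 5]
13: 0x14 (blk 5, set 1) → VC-HIT  vc=[7, 29, 21, 9]

VC = [7, 29, 21, 9]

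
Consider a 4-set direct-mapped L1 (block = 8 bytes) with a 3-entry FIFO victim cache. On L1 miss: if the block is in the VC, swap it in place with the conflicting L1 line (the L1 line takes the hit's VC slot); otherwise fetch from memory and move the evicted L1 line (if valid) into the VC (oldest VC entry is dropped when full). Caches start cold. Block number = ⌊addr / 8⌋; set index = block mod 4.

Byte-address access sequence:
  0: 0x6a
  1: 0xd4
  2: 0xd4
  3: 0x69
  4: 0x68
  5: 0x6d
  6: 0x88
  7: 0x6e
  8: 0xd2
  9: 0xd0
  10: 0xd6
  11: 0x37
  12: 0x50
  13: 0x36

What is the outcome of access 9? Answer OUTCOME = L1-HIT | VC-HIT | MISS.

OUTCOME = L1-HIT

  [0] addr=0x6a blk=13 s=1: MISS | VC []
  [1] addr=0xd4 blk=26 s=2: MISS | VC []
  [2] addr=0xd4 blk=26 s=2: L1-HIT | VC []
  [3] addr=0x69 blk=13 s=1: L1-HIT | VC []
  [4] addr=0x68 blk=13 s=1: L1-HIT | VC []
  [5] addr=0x6d blk=13 s=1: L1-HIT | VC []
  [6] addr=0x88 blk=17 s=1: MISS | VC [13]
  [7] addr=0x6e blk=13 s=1: VC-HIT | VC [17]
  [8] addr=0xd2 blk=26 s=2: L1-HIT | VC [17]
  [9] addr=0xd0 blk=26 s=2: L1-HIT | VC [17]
  [10] addr=0xd6 blk=26 s=2: L1-HIT | VC [17]
  [11] addr=0x37 blk=6 s=2: MISS | VC [17, 26]
  [12] addr=0x50 blk=10 s=2: MISS | VC [17, 26, 6]
  [13] addr=0x36 blk=6 s=2: VC-HIT | VC [17, 26, 10]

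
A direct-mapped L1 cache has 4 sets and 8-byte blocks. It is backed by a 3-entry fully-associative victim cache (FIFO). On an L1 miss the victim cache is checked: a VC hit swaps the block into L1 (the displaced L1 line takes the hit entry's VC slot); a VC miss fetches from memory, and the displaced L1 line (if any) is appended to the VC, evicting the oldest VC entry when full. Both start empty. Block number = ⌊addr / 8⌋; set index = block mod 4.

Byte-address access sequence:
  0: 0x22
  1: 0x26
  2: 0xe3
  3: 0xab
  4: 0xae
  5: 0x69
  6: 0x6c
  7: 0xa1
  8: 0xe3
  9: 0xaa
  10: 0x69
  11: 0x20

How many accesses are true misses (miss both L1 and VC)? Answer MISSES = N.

#0 0x22→b4/s0 MISS; vc=[]
#1 0x26→b4/s0 L1-HIT; vc=[]
#2 0xe3→b28/s0 MISS; vc=[4]
#3 0xab→b21/s1 MISS; vc=[4]
#4 0xae→b21/s1 L1-HIT; vc=[4]
#5 0x69→b13/s1 MISS; vc=[4,21]
#6 0x6c→b13/s1 L1-HIT; vc=[4,21]
#7 0xa1→b20/s0 MISS; vc=[4,21,28]
#8 0xe3→b28/s0 VC-HIT; vc=[4,21,20]
#9 0xaa→b21/s1 VC-HIT; vc=[4,13,20]
#10 0x69→b13/s1 VC-HIT; vc=[4,21,20]
#11 0x20→b4/s0 VC-HIT; vc=[28,21,20]

MISSES = 5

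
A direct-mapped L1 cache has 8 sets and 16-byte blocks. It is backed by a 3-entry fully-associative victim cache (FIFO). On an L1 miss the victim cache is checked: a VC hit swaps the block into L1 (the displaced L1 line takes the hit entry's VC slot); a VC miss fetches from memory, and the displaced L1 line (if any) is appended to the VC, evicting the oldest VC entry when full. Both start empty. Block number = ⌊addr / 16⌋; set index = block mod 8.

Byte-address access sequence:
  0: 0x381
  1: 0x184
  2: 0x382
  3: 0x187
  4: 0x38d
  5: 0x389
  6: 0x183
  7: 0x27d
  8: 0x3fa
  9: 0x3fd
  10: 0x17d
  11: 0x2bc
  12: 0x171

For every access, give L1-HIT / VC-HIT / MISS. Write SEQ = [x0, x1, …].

SEQ = [MISS, MISS, VC-HIT, VC-HIT, VC-HIT, L1-HIT, VC-HIT, MISS, MISS, L1-HIT, MISS, MISS, L1-HIT]

0: 0x381 (blk 56, set 0) → MISS  vc=[]
1: 0x184 (blk 24, set 0) → MISS  vc=[56]
2: 0x382 (blk 56, set 0) → VC-HIT  vc=[24]
3: 0x187 (blk 24, set 0) → VC-HIT  vc=[56]
4: 0x38d (blk 56, set 0) → VC-HIT  vc=[24]
5: 0x389 (blk 56, set 0) → L1-HIT  vc=[24]
6: 0x183 (blk 24, set 0) → VC-HIT  vc=[56]
7: 0x27d (blk 39, set 7) → MISS  vc=[56]
8: 0x3fa (blk 63, set 7) → MISS  vc=[56, 39]
9: 0x3fd (blk 63, set 7) → L1-HIT  vc=[56, 39]
10: 0x17d (blk 23, set 7) → MISS  vc=[56, 39, 63]
11: 0x2bc (blk 43, set 3) → MISS  vc=[56, 39, 63]
12: 0x171 (blk 23, set 7) → L1-HIT  vc=[56, 39, 63]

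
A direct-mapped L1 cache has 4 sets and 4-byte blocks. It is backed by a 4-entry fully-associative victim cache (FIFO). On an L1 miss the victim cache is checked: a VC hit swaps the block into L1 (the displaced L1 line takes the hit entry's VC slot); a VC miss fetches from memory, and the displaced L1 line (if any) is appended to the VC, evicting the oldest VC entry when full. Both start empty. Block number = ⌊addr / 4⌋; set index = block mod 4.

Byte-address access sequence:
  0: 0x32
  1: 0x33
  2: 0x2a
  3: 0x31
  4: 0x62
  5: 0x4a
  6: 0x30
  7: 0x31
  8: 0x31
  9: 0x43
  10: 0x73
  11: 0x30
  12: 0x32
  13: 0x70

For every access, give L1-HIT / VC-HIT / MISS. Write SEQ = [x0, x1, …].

#0 0x32→b12/s0 MISS; vc=[]
#1 0x33→b12/s0 L1-HIT; vc=[]
#2 0x2a→b10/s2 MISS; vc=[]
#3 0x31→b12/s0 L1-HIT; vc=[]
#4 0x62→b24/s0 MISS; vc=[12]
#5 0x4a→b18/s2 MISS; vc=[12,10]
#6 0x30→b12/s0 VC-HIT; vc=[24,10]
#7 0x31→b12/s0 L1-HIT; vc=[24,10]
#8 0x31→b12/s0 L1-HIT; vc=[24,10]
#9 0x43→b16/s0 MISS; vc=[24,10,12]
#10 0x73→b28/s0 MISS; vc=[24,10,12,16]
#11 0x30→b12/s0 VC-HIT; vc=[24,10,28,16]
#12 0x32→b12/s0 L1-HIT; vc=[24,10,28,16]
#13 0x70→b28/s0 VC-HIT; vc=[24,10,12,16]

SEQ = [MISS, L1-HIT, MISS, L1-HIT, MISS, MISS, VC-HIT, L1-HIT, L1-HIT, MISS, MISS, VC-HIT, L1-HIT, VC-HIT]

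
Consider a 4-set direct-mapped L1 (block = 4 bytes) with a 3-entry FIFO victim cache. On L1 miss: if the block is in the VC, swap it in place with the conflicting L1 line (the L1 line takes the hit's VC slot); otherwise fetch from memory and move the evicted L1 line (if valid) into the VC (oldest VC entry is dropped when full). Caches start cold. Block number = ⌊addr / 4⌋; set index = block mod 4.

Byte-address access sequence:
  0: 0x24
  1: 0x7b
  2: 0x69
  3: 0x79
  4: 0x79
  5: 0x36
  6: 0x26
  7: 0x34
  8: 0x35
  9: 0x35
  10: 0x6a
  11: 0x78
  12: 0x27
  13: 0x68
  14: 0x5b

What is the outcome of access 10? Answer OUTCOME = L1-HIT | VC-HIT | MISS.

0: 0x24 (blk 9, set 1) → MISS  vc=[]
1: 0x7b (blk 30, set 2) → MISS  vc=[]
2: 0x69 (blk 26, set 2) → MISS  vc=[30]
3: 0x79 (blk 30, set 2) → VC-HIT  vc=[26]
4: 0x79 (blk 30, set 2) → L1-HIT  vc=[26]
5: 0x36 (blk 13, set 1) → MISS  vc=[26, 9]
6: 0x26 (blk 9, set 1) → VC-HIT  vc=[26, 13]
7: 0x34 (blk 13, set 1) → VC-HIT  vc=[26, 9]
8: 0x35 (blk 13, set 1) → L1-HIT  vc=[26, 9]
9: 0x35 (blk 13, set 1) → L1-HIT  vc=[26, 9]
10: 0x6a (blk 26, set 2) → VC-HIT  vc=[30, 9]
11: 0x78 (blk 30, set 2) → VC-HIT  vc=[26, 9]
12: 0x27 (blk 9, set 1) → VC-HIT  vc=[26, 13]
13: 0x68 (blk 26, set 2) → VC-HIT  vc=[30, 13]
14: 0x5b (blk 22, set 2) → MISS  vc=[30, 13, 26]

OUTCOME = VC-HIT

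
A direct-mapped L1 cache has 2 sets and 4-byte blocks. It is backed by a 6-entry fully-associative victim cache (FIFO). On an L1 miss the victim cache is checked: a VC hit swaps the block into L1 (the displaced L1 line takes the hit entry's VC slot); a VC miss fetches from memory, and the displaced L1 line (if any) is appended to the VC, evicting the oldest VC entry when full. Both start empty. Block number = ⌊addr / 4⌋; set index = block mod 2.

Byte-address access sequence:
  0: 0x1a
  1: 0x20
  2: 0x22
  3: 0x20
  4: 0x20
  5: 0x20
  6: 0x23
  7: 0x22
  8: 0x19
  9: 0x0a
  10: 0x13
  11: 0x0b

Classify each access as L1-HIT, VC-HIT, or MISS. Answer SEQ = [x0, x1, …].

#0 0x1a→b6/s0 MISS; vc=[]
#1 0x20→b8/s0 MISS; vc=[6]
#2 0x22→b8/s0 L1-HIT; vc=[6]
#3 0x20→b8/s0 L1-HIT; vc=[6]
#4 0x20→b8/s0 L1-HIT; vc=[6]
#5 0x20→b8/s0 L1-HIT; vc=[6]
#6 0x23→b8/s0 L1-HIT; vc=[6]
#7 0x22→b8/s0 L1-HIT; vc=[6]
#8 0x19→b6/s0 VC-HIT; vc=[8]
#9 0xa→b2/s0 MISS; vc=[8,6]
#10 0x13→b4/s0 MISS; vc=[8,6,2]
#11 0xb→b2/s0 VC-HIT; vc=[8,6,4]

SEQ = [MISS, MISS, L1-HIT, L1-HIT, L1-HIT, L1-HIT, L1-HIT, L1-HIT, VC-HIT, MISS, MISS, VC-HIT]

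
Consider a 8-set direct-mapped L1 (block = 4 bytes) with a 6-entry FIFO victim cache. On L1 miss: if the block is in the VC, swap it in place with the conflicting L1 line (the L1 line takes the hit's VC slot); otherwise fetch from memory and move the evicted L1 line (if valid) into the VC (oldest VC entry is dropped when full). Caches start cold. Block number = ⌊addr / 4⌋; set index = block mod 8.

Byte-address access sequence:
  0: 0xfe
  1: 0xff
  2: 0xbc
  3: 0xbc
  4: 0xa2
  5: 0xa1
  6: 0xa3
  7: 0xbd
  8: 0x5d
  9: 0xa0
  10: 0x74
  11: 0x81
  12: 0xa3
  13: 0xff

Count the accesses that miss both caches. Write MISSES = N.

MISSES = 6

  [0] addr=0xfe blk=63 s=7: MISS | VC []
  [1] addr=0xff blk=63 s=7: L1-HIT | VC []
  [2] addr=0xbc blk=47 s=7: MISS | VC [63]
  [3] addr=0xbc blk=47 s=7: L1-HIT | VC [63]
  [4] addr=0xa2 blk=40 s=0: MISS | VC [63]
  [5] addr=0xa1 blk=40 s=0: L1-HIT | VC [63]
  [6] addr=0xa3 blk=40 s=0: L1-HIT | VC [63]
  [7] addr=0xbd blk=47 s=7: L1-HIT | VC [63]
  [8] addr=0x5d blk=23 s=7: MISS | VC [63, 47]
  [9] addr=0xa0 blk=40 s=0: L1-HIT | VC [63, 47]
  [10] addr=0x74 blk=29 s=5: MISS | VC [63, 47]
  [11] addr=0x81 blk=32 s=0: MISS | VC [63, 47, 40]
  [12] addr=0xa3 blk=40 s=0: VC-HIT | VC [63, 47, 32]
  [13] addr=0xff blk=63 s=7: VC-HIT | VC [23, 47, 32]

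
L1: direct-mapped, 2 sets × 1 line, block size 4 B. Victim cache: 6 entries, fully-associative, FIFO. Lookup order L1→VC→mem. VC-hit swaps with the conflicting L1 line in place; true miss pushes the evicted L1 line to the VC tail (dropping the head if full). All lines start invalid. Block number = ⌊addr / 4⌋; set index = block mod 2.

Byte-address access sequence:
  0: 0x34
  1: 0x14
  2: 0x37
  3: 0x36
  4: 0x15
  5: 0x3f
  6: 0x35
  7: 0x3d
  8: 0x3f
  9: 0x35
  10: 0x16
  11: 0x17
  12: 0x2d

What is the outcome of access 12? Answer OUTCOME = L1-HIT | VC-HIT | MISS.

0: 0x34 (blk 13, set 1) → MISS  vc=[]
1: 0x14 (blk 5, set 1) → MISS  vc=[13]
2: 0x37 (blk 13, set 1) → VC-HIT  vc=[5]
3: 0x36 (blk 13, set 1) → L1-HIT  vc=[5]
4: 0x15 (blk 5, set 1) → VC-HIT  vc=[13]
5: 0x3f (blk 15, set 1) → MISS  vc=[13, 5]
6: 0x35 (blk 13, set 1) → VC-HIT  vc=[15, 5]
7: 0x3d (blk 15, set 1) → VC-HIT  vc=[13, 5]
8: 0x3f (blk 15, set 1) → L1-HIT  vc=[13, 5]
9: 0x35 (blk 13, set 1) → VC-HIT  vc=[15, 5]
10: 0x16 (blk 5, set 1) → VC-HIT  vc=[15, 13]
11: 0x17 (blk 5, set 1) → L1-HIT  vc=[15, 13]
12: 0x2d (blk 11, set 1) → MISS  vc=[15, 13, 5]

OUTCOME = MISS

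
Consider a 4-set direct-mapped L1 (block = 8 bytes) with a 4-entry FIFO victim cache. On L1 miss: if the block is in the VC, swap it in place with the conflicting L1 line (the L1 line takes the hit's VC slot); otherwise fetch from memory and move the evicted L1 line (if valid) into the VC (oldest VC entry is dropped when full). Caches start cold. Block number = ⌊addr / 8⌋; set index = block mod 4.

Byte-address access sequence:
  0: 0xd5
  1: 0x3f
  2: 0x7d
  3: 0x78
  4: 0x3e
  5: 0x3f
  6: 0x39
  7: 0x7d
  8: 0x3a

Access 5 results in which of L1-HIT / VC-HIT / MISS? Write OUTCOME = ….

OUTCOME = L1-HIT

  [0] addr=0xd5 blk=26 s=2: MISS | VC []
  [1] addr=0x3f blk=7 s=3: MISS | VC []
  [2] addr=0x7d blk=15 s=3: MISS | VC [7]
  [3] addr=0x78 blk=15 s=3: L1-HIT | VC [7]
  [4] addr=0x3e blk=7 s=3: VC-HIT | VC [15]
  [5] addr=0x3f blk=7 s=3: L1-HIT | VC [15]
  [6] addr=0x39 blk=7 s=3: L1-HIT | VC [15]
  [7] addr=0x7d blk=15 s=3: VC-HIT | VC [7]
  [8] addr=0x3a blk=7 s=3: VC-HIT | VC [15]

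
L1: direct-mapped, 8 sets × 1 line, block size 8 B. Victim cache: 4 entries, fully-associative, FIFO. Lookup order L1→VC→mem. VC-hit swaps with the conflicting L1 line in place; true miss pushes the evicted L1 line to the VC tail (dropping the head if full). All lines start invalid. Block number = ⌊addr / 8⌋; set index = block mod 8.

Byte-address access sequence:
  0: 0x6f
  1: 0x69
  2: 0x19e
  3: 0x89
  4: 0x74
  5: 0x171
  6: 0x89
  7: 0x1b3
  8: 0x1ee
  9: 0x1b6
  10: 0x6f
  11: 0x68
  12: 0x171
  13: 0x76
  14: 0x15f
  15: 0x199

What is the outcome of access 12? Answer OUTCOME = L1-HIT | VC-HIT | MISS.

OUTCOME = VC-HIT

  [0] addr=0x6f blk=13 s=5: MISS | VC []
  [1] addr=0x69 blk=13 s=5: L1-HIT | VC []
  [2] addr=0x19e blk=51 s=3: MISS | VC []
  [3] addr=0x89 blk=17 s=1: MISS | VC []
  [4] addr=0x74 blk=14 s=6: MISS | VC []
  [5] addr=0x171 blk=46 s=6: MISS | VC [14]
  [6] addr=0x89 blk=17 s=1: L1-HIT | VC [14]
  [7] addr=0x1b3 blk=54 s=6: MISS | VC [14, 46]
  [8] addr=0x1ee blk=61 s=5: MISS | VC [14, 46, 13]
  [9] addr=0x1b6 blk=54 s=6: L1-HIT | VC [14, 46, 13]
  [10] addr=0x6f blk=13 s=5: VC-HIT | VC [14, 46, 61]
  [11] addr=0x68 blk=13 s=5: L1-HIT | VC [14, 46, 61]
  [12] addr=0x171 blk=46 s=6: VC-HIT | VC [14, 54, 61]
  [13] addr=0x76 blk=14 s=6: VC-HIT | VC [46, 54, 61]
  [14] addr=0x15f blk=43 s=3: MISS | VC [46, 54, 61, 51]
  [15] addr=0x199 blk=51 s=3: VC-HIT | VC [46, 54, 61, 43]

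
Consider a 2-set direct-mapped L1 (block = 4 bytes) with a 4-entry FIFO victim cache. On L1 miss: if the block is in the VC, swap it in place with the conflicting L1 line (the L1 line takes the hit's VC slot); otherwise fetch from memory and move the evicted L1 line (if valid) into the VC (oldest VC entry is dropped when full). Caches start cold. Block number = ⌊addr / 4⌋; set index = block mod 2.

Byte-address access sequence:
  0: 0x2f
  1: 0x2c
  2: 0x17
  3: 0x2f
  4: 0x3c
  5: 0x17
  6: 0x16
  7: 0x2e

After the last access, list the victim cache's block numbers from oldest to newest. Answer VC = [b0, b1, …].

  [0] addr=0x2f blk=11 s=1: MISS | VC []
  [1] addr=0x2c blk=11 s=1: L1-HIT | VC []
  [2] addr=0x17 blk=5 s=1: MISS | VC [11]
  [3] addr=0x2f blk=11 s=1: VC-HIT | VC [5]
  [4] addr=0x3c blk=15 s=1: MISS | VC [5, 11]
  [5] addr=0x17 blk=5 s=1: VC-HIT | VC [15, 11]
  [6] addr=0x16 blk=5 s=1: L1-HIT | VC [15, 11]
  [7] addr=0x2e blk=11 s=1: VC-HIT | VC [15, 5]

VC = [15, 5]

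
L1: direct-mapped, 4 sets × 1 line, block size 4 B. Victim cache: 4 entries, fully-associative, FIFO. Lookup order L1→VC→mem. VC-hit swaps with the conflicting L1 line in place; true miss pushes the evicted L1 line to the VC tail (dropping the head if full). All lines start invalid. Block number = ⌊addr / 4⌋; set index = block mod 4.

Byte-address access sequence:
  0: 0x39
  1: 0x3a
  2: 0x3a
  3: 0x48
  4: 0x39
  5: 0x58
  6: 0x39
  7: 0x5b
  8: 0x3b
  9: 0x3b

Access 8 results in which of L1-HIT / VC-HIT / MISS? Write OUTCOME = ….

0: 0x39 (blk 14, set 2) → MISS  vc=[]
1: 0x3a (blk 14, set 2) → L1-HIT  vc=[]
2: 0x3a (blk 14, set 2) → L1-HIT  vc=[]
3: 0x48 (blk 18, set 2) → MISS  vc=[14]
4: 0x39 (blk 14, set 2) → VC-HIT  vc=[18]
5: 0x58 (blk 22, set 2) → MISS  vc=[18, 14]
6: 0x39 (blk 14, set 2) → VC-HIT  vc=[18, 22]
7: 0x5b (blk 22, set 2) → VC-HIT  vc=[18, 14]
8: 0x3b (blk 14, set 2) → VC-HIT  vc=[18, 22]
9: 0x3b (blk 14, set 2) → L1-HIT  vc=[18, 22]

OUTCOME = VC-HIT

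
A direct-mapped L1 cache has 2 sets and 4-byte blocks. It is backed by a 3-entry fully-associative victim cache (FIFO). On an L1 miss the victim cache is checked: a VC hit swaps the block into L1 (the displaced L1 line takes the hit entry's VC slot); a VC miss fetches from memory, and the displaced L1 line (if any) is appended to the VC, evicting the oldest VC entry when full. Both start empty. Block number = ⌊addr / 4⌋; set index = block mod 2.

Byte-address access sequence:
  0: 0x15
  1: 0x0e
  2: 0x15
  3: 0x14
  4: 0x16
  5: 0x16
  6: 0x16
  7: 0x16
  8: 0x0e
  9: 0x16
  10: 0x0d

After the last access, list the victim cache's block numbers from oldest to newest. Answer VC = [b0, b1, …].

0: 0x15 (blk 5, set 1) → MISS  vc=[]
1: 0xe (blk 3, set 1) → MISS  vc=[5]
2: 0x15 (blk 5, set 1) → VC-HIT  vc=[3]
3: 0x14 (blk 5, set 1) → L1-HIT  vc=[3]
4: 0x16 (blk 5, set 1) → L1-HIT  vc=[3]
5: 0x16 (blk 5, set 1) → L1-HIT  vc=[3]
6: 0x16 (blk 5, set 1) → L1-HIT  vc=[3]
7: 0x16 (blk 5, set 1) → L1-HIT  vc=[3]
8: 0xe (blk 3, set 1) → VC-HIT  vc=[5]
9: 0x16 (blk 5, set 1) → VC-HIT  vc=[3]
10: 0xd (blk 3, set 1) → VC-HIT  vc=[5]

VC = [5]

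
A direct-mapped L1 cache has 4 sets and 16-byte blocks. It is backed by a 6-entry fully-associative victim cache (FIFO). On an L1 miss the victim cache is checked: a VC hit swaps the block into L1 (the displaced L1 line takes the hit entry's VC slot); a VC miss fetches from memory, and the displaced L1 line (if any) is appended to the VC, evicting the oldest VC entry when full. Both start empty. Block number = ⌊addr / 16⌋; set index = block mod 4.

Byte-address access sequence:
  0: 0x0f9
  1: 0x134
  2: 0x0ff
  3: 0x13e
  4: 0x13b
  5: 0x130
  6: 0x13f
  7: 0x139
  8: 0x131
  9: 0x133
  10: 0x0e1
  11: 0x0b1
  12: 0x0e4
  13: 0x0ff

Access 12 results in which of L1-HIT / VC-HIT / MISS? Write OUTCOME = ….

0: 0xf9 (blk 15, set 3) → MISS  vc=[]
1: 0x134 (blk 19, set 3) → MISS  vc=[15]
2: 0xff (blk 15, set 3) → VC-HIT  vc=[19]
3: 0x13e (blk 19, set 3) → VC-HIT  vc=[15]
4: 0x13b (blk 19, set 3) → L1-HIT  vc=[15]
5: 0x130 (blk 19, set 3) → L1-HIT  vc=[15]
6: 0x13f (blk 19, set 3) → L1-HIT  vc=[15]
7: 0x139 (blk 19, set 3) → L1-HIT  vc=[15]
8: 0x131 (blk 19, set 3) → L1-HIT  vc=[15]
9: 0x133 (blk 19, set 3) → L1-HIT  vc=[15]
10: 0xe1 (blk 14, set 2) → MISS  vc=[15]
11: 0xb1 (blk 11, set 3) → MISS  vc=[15, 19]
12: 0xe4 (blk 14, set 2) → L1-HIT  vc=[15, 19]
13: 0xff (blk 15, set 3) → VC-HIT  vc=[11, 19]

OUTCOME = L1-HIT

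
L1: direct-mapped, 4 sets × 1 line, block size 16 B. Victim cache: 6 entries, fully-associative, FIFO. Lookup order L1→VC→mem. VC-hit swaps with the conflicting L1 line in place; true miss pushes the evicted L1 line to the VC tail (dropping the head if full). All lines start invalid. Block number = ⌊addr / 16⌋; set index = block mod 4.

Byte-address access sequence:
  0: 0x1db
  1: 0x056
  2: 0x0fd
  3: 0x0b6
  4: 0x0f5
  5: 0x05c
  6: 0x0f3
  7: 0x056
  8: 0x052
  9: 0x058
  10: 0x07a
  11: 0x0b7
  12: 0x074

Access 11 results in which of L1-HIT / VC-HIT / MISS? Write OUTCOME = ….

#0 0x1db→b29/s1 MISS; vc=[]
#1 0x56→b5/s1 MISS; vc=[29]
#2 0xfd→b15/s3 MISS; vc=[29]
#3 0xb6→b11/s3 MISS; vc=[29,15]
#4 0xf5→b15/s3 VC-HIT; vc=[29,11]
#5 0x5c→b5/s1 L1-HIT; vc=[29,11]
#6 0xf3→b15/s3 L1-HIT; vc=[29,11]
#7 0x56→b5/s1 L1-HIT; vc=[29,11]
#8 0x52→b5/s1 L1-HIT; vc=[29,11]
#9 0x58→b5/s1 L1-HIT; vc=[29,11]
#10 0x7a→b7/s3 MISS; vc=[29,11,15]
#11 0xb7→b11/s3 VC-HIT; vc=[29,7,15]
#12 0x74→b7/s3 VC-HIT; vc=[29,11,15]

OUTCOME = VC-HIT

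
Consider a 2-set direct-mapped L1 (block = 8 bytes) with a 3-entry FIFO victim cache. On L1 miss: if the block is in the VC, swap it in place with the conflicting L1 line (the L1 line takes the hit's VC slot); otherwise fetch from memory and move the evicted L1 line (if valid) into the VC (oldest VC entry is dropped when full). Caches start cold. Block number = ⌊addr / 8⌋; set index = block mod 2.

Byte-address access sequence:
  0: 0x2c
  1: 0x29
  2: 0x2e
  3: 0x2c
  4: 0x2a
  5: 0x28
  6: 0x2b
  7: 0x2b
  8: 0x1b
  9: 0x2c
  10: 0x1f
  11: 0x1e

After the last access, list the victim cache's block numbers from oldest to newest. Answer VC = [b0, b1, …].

VC = [5]

#0 0x2c→b5/s1 MISS; vc=[]
#1 0x29→b5/s1 L1-HIT; vc=[]
#2 0x2e→b5/s1 L1-HIT; vc=[]
#3 0x2c→b5/s1 L1-HIT; vc=[]
#4 0x2a→b5/s1 L1-HIT; vc=[]
#5 0x28→b5/s1 L1-HIT; vc=[]
#6 0x2b→b5/s1 L1-HIT; vc=[]
#7 0x2b→b5/s1 L1-HIT; vc=[]
#8 0x1b→b3/s1 MISS; vc=[5]
#9 0x2c→b5/s1 VC-HIT; vc=[3]
#10 0x1f→b3/s1 VC-HIT; vc=[5]
#11 0x1e→b3/s1 L1-HIT; vc=[5]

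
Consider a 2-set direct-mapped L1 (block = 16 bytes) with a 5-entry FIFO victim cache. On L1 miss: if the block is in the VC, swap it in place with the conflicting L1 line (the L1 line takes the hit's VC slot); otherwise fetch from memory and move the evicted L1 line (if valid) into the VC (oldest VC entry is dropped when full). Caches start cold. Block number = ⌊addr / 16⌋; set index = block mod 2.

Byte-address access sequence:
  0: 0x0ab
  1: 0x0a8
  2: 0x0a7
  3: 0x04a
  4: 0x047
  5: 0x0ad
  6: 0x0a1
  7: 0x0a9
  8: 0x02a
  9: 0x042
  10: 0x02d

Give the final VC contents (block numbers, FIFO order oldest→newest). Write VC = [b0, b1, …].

VC = [4, 10]

#0 0xab→b10/s0 MISS; vc=[]
#1 0xa8→b10/s0 L1-HIT; vc=[]
#2 0xa7→b10/s0 L1-HIT; vc=[]
#3 0x4a→b4/s0 MISS; vc=[10]
#4 0x47→b4/s0 L1-HIT; vc=[10]
#5 0xad→b10/s0 VC-HIT; vc=[4]
#6 0xa1→b10/s0 L1-HIT; vc=[4]
#7 0xa9→b10/s0 L1-HIT; vc=[4]
#8 0x2a→b2/s0 MISS; vc=[4,10]
#9 0x42→b4/s0 VC-HIT; vc=[2,10]
#10 0x2d→b2/s0 VC-HIT; vc=[4,10]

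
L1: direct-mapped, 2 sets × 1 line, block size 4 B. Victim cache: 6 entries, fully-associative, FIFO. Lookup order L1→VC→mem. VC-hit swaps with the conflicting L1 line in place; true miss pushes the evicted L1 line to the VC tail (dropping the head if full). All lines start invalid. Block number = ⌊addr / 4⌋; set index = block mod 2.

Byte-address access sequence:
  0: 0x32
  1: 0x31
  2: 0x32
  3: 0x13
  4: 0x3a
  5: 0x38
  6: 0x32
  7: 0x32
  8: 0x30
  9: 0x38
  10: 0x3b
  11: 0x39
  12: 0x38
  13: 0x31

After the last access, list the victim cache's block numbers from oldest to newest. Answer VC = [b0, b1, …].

VC = [14, 4]

0: 0x32 (blk 12, set 0) → MISS  vc=[]
1: 0x31 (blk 12, set 0) → L1-HIT  vc=[]
2: 0x32 (blk 12, set 0) → L1-HIT  vc=[]
3: 0x13 (blk 4, set 0) → MISS  vc=[12]
4: 0x3a (blk 14, set 0) → MISS  vc=[12, 4]
5: 0x38 (blk 14, set 0) → L1-HIT  vc=[12, 4]
6: 0x32 (blk 12, set 0) → VC-HIT  vc=[14, 4]
7: 0x32 (blk 12, set 0) → L1-HIT  vc=[14, 4]
8: 0x30 (blk 12, set 0) → L1-HIT  vc=[14, 4]
9: 0x38 (blk 14, set 0) → VC-HIT  vc=[12, 4]
10: 0x3b (blk 14, set 0) → L1-HIT  vc=[12, 4]
11: 0x39 (blk 14, set 0) → L1-HIT  vc=[12, 4]
12: 0x38 (blk 14, set 0) → L1-HIT  vc=[12, 4]
13: 0x31 (blk 12, set 0) → VC-HIT  vc=[14, 4]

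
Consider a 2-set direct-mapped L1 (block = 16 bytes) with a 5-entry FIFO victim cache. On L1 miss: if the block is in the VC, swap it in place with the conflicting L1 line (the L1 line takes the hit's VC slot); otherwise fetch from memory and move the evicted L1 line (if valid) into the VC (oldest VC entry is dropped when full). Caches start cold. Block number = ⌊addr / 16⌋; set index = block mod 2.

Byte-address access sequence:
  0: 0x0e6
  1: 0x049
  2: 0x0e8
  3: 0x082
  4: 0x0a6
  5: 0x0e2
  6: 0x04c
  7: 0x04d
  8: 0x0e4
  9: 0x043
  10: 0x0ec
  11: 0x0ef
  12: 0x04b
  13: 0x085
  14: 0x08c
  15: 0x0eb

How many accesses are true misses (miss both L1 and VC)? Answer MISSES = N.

  [0] addr=0xe6 blk=14 s=0: MISS | VC []
  [1] addr=0x49 blk=4 s=0: MISS | VC [14]
  [2] addr=0xe8 blk=14 s=0: VC-HIT | VC [4]
  [3] addr=0x82 blk=8 s=0: MISS | VC [4, 14]
  [4] addr=0xa6 blk=10 s=0: MISS | VC [4, 14, 8]
  [5] addr=0xe2 blk=14 s=0: VC-HIT | VC [4, 10, 8]
  [6] addr=0x4c blk=4 s=0: VC-HIT | VC [14, 10, 8]
  [7] addr=0x4d blk=4 s=0: L1-HIT | VC [14, 10, 8]
  [8] addr=0xe4 blk=14 s=0: VC-HIT | VC [4, 10, 8]
  [9] addr=0x43 blk=4 s=0: VC-HIT | VC [14, 10, 8]
  [10] addr=0xec blk=14 s=0: VC-HIT | VC [4, 10, 8]
  [11] addr=0xef blk=14 s=0: L1-HIT | VC [4, 10, 8]
  [12] addr=0x4b blk=4 s=0: VC-HIT | VC [14, 10, 8]
  [13] addr=0x85 blk=8 s=0: VC-HIT | VC [14, 10, 4]
  [14] addr=0x8c blk=8 s=0: L1-HIT | VC [14, 10, 4]
  [15] addr=0xeb blk=14 s=0: VC-HIT | VC [8, 10, 4]

MISSES = 4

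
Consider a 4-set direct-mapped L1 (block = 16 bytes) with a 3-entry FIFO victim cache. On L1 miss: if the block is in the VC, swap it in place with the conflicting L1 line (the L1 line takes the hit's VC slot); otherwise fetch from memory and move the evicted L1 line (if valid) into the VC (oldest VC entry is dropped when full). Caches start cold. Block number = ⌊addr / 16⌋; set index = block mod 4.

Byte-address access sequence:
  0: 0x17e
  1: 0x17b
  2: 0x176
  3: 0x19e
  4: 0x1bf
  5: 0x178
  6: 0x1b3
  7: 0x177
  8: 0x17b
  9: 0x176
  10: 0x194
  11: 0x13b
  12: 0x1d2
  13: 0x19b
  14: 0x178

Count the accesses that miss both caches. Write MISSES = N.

MISSES = 5

  [0] addr=0x17e blk=23 s=3: MISS | VC []
  [1] addr=0x17b blk=23 s=3: L1-HIT | VC []
  [2] addr=0x176 blk=23 s=3: L1-HIT | VC []
  [3] addr=0x19e blk=25 s=1: MISS | VC []
  [4] addr=0x1bf blk=27 s=3: MISS | VC [23]
  [5] addr=0x178 blk=23 s=3: VC-HIT | VC [27]
  [6] addr=0x1b3 blk=27 s=3: VC-HIT | VC [23]
  [7] addr=0x177 blk=23 s=3: VC-HIT | VC [27]
  [8] addr=0x17b blk=23 s=3: L1-HIT | VC [27]
  [9] addr=0x176 blk=23 s=3: L1-HIT | VC [27]
  [10] addr=0x194 blk=25 s=1: L1-HIT | VC [27]
  [11] addr=0x13b blk=19 s=3: MISS | VC [27, 23]
  [12] addr=0x1d2 blk=29 s=1: MISS | VC [27, 23, 25]
  [13] addr=0x19b blk=25 s=1: VC-HIT | VC [27, 23, 29]
  [14] addr=0x178 blk=23 s=3: VC-HIT | VC [27, 19, 29]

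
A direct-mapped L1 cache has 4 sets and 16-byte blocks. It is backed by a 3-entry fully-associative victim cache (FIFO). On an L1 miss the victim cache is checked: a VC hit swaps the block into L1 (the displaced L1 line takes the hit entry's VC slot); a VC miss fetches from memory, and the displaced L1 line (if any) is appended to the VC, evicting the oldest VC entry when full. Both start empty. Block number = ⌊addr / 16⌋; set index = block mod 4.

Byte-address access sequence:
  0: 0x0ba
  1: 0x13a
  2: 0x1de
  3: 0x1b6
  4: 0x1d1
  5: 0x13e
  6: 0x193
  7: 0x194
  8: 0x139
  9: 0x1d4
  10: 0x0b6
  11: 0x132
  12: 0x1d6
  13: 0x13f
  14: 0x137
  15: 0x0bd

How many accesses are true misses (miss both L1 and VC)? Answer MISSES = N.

MISSES = 5

  [0] addr=0xba blk=11 s=3: MISS | VC []
  [1] addr=0x13a blk=19 s=3: MISS | VC [11]
  [2] addr=0x1de blk=29 s=1: MISS | VC [11]
  [3] addr=0x1b6 blk=27 s=3: MISS | VC [11, 19]
  [4] addr=0x1d1 blk=29 s=1: L1-HIT | VC [11, 19]
  [5] addr=0x13e blk=19 s=3: VC-HIT | VC [11, 27]
  [6] addr=0x193 blk=25 s=1: MISS | VC [11, 27, 29]
  [7] addr=0x194 blk=25 s=1: L1-HIT | VC [11, 27, 29]
  [8] addr=0x139 blk=19 s=3: L1-HIT | VC [11, 27, 29]
  [9] addr=0x1d4 blk=29 s=1: VC-HIT | VC [11, 27, 25]
  [10] addr=0xb6 blk=11 s=3: VC-HIT | VC [19, 27, 25]
  [11] addr=0x132 blk=19 s=3: VC-HIT | VC [11, 27, 25]
  [12] addr=0x1d6 blk=29 s=1: L1-HIT | VC [11, 27, 25]
  [13] addr=0x13f blk=19 s=3: L1-HIT | VC [11, 27, 25]
  [14] addr=0x137 blk=19 s=3: L1-HIT | VC [11, 27, 25]
  [15] addr=0xbd blk=11 s=3: VC-HIT | VC [19, 27, 25]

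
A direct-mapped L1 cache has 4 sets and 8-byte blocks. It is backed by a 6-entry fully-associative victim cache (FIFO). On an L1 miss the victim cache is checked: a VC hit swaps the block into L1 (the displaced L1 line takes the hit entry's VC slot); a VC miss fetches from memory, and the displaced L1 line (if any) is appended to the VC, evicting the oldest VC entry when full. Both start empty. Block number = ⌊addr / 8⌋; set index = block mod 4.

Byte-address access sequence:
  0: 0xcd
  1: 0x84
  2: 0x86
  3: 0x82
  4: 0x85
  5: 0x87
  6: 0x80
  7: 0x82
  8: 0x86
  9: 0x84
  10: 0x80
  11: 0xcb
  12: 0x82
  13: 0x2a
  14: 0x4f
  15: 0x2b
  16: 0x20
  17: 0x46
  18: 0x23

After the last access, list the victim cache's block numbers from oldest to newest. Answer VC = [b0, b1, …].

VC = [25, 9, 16, 8]

  [0] addr=0xcd blk=25 s=1: MISS | VC []
  [1] addr=0x84 blk=16 s=0: MISS | VC []
  [2] addr=0x86 blk=16 s=0: L1-HIT | VC []
  [3] addr=0x82 blk=16 s=0: L1-HIT | VC []
  [4] addr=0x85 blk=16 s=0: L1-HIT | VC []
  [5] addr=0x87 blk=16 s=0: L1-HIT | VC []
  [6] addr=0x80 blk=16 s=0: L1-HIT | VC []
  [7] addr=0x82 blk=16 s=0: L1-HIT | VC []
  [8] addr=0x86 blk=16 s=0: L1-HIT | VC []
  [9] addr=0x84 blk=16 s=0: L1-HIT | VC []
  [10] addr=0x80 blk=16 s=0: L1-HIT | VC []
  [11] addr=0xcb blk=25 s=1: L1-HIT | VC []
  [12] addr=0x82 blk=16 s=0: L1-HIT | VC []
  [13] addr=0x2a blk=5 s=1: MISS | VC [25]
  [14] addr=0x4f blk=9 s=1: MISS | VC [25, 5]
  [15] addr=0x2b blk=5 s=1: VC-HIT | VC [25, 9]
  [16] addr=0x20 blk=4 s=0: MISS | VC [25, 9, 16]
  [17] addr=0x46 blk=8 s=0: MISS | VC [25, 9, 16, 4]
  [18] addr=0x23 blk=4 s=0: VC-HIT | VC [25, 9, 16, 8]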